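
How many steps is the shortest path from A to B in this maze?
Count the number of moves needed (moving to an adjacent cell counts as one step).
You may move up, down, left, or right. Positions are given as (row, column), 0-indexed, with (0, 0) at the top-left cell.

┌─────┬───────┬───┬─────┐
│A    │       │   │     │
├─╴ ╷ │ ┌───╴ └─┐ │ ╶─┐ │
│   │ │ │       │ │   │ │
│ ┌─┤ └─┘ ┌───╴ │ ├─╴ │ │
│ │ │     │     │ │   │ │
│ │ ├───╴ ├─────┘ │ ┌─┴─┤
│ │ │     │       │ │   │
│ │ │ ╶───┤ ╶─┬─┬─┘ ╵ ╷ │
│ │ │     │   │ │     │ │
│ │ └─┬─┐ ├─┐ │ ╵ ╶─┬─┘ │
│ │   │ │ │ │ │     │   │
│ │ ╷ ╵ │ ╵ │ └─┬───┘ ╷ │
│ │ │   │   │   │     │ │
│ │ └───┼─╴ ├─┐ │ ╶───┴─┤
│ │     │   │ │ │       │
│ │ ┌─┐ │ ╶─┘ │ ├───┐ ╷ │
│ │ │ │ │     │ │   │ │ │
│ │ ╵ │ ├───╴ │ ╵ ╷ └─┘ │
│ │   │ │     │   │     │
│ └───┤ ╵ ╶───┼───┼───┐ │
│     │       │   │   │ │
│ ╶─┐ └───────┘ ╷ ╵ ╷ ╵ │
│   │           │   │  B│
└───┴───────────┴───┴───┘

Using BFS to find shortest path:
Start: (0, 0), End: (11, 11)
Path found:
(0,0) → (0,1) → (1,1) → (1,0) → (2,0) → (3,0) → (4,0) → (5,0) → (6,0) → (7,0) → (8,0) → (9,0) → (10,0) → (10,1) → (10,2) → (11,2) → (11,3) → (11,4) → (11,5) → (11,6) → (11,7) → (10,7) → (10,8) → (11,8) → (11,9) → (10,9) → (10,10) → (11,10) → (11,11)
Number of steps: 28

Solution:

┌─────┬───────┬───┬─────┐
│A ↓  │       │   │     │
├─╴ ╷ │ ┌───╴ └─┐ │ ╶─┐ │
│↓ ↲│ │ │       │ │   │ │
│ ┌─┤ └─┘ ┌───╴ │ ├─╴ │ │
│↓│ │     │     │ │   │ │
│ │ ├───╴ ├─────┘ │ ┌─┴─┤
│↓│ │     │       │ │   │
│ │ │ ╶───┤ ╶─┬─┬─┘ ╵ ╷ │
│↓│ │     │   │ │     │ │
│ │ └─┬─┐ ├─┐ │ ╵ ╶─┬─┘ │
│↓│   │ │ │ │ │     │   │
│ │ ╷ ╵ │ ╵ │ └─┬───┘ ╷ │
│↓│ │   │   │   │     │ │
│ │ └───┼─╴ ├─┐ │ ╶───┴─┤
│↓│     │   │ │ │       │
│ │ ┌─┐ │ ╶─┘ │ ├───┐ ╷ │
│↓│ │ │ │     │ │   │ │ │
│ │ ╵ │ ├───╴ │ ╵ ╷ └─┘ │
│↓│   │ │     │   │     │
│ └───┤ ╵ ╶───┼───┼───┐ │
│↳ → ↓│       │↱ ↓│↱ ↓│ │
│ ╶─┐ └───────┘ ╷ ╵ ╷ ╵ │
│   │↳ → → → → ↑│↳ ↑│↳ B│
└───┴───────────┴───┴───┘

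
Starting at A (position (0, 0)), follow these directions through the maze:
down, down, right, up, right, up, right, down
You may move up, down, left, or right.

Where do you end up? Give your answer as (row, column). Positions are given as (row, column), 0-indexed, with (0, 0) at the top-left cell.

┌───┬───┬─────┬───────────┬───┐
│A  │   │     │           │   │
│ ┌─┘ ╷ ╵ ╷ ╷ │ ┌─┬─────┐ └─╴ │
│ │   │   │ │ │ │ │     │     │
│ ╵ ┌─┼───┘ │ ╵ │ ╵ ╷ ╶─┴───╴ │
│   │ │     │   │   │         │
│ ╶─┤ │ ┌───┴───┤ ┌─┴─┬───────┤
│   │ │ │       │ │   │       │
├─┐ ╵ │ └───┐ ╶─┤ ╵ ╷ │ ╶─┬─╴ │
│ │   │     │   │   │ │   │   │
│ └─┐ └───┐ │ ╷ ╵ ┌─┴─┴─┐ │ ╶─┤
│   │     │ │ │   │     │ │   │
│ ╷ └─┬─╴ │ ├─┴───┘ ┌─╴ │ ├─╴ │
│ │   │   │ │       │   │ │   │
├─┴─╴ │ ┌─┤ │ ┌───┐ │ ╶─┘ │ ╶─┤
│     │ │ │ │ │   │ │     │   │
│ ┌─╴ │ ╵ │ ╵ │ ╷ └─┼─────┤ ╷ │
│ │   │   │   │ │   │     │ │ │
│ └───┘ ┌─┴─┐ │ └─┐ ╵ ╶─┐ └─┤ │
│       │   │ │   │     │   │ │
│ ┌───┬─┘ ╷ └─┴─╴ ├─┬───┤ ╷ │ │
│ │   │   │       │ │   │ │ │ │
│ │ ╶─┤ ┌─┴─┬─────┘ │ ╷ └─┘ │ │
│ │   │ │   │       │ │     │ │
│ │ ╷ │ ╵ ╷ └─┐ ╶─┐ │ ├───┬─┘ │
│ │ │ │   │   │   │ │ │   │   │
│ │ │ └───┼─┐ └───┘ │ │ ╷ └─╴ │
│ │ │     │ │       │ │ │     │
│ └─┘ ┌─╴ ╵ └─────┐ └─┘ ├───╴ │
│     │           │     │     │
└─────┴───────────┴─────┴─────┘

Following directions step by step:
Start: (0, 0)
  down: (0, 0) → (1, 0)
  down: (1, 0) → (2, 0)
  right: (2, 0) → (2, 1)
  up: (2, 1) → (1, 1)
  right: (1, 1) → (1, 2)
  up: (1, 2) → (0, 2)
  right: (0, 2) → (0, 3)
  down: (0, 3) → (1, 3)
Final position: (1, 3)

Path taken:

┌───┬───┬─────┬───────────┬───┐
│A  │↱ ↓│     │           │   │
│ ┌─┘ ╷ ╵ ╷ ╷ │ ┌─┬─────┐ └─╴ │
│↓│↱ ↑│B  │ │ │ │ │     │     │
│ ╵ ┌─┼───┘ │ ╵ │ ╵ ╷ ╶─┴───╴ │
│↳ ↑│ │     │   │   │         │
│ ╶─┤ │ ┌───┴───┤ ┌─┴─┬───────┤
│   │ │ │       │ │   │       │
├─┐ ╵ │ └───┐ ╶─┤ ╵ ╷ │ ╶─┬─╴ │
│ │   │     │   │   │ │   │   │
│ └─┐ └───┐ │ ╷ ╵ ┌─┴─┴─┐ │ ╶─┤
│   │     │ │ │   │     │ │   │
│ ╷ └─┬─╴ │ ├─┴───┘ ┌─╴ │ ├─╴ │
│ │   │   │ │       │   │ │   │
├─┴─╴ │ ┌─┤ │ ┌───┐ │ ╶─┘ │ ╶─┤
│     │ │ │ │ │   │ │     │   │
│ ┌─╴ │ ╵ │ ╵ │ ╷ └─┼─────┤ ╷ │
│ │   │   │   │ │   │     │ │ │
│ └───┘ ┌─┴─┐ │ └─┐ ╵ ╶─┐ └─┤ │
│       │   │ │   │     │   │ │
│ ┌───┬─┘ ╷ └─┴─╴ ├─┬───┤ ╷ │ │
│ │   │   │       │ │   │ │ │ │
│ │ ╶─┤ ┌─┴─┬─────┘ │ ╷ └─┘ │ │
│ │   │ │   │       │ │     │ │
│ │ ╷ │ ╵ ╷ └─┐ ╶─┐ │ ├───┬─┘ │
│ │ │ │   │   │   │ │ │   │   │
│ │ │ └───┼─┐ └───┘ │ │ ╷ └─╴ │
│ │ │     │ │       │ │ │     │
│ └─┘ ┌─╴ ╵ └─────┐ └─┘ ├───╴ │
│     │           │     │     │
└─────┴───────────┴─────┴─────┘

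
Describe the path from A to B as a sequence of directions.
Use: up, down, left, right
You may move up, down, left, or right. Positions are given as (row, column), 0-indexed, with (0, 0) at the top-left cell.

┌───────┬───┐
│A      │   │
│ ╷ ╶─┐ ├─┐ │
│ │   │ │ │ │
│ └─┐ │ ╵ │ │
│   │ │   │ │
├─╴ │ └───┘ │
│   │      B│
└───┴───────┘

Finding the path and converting it to directions:
Path through cells: (0,0) → (0,1) → (1,1) → (1,2) → (2,2) → (3,2) → (3,3) → (3,4) → (3,5)
Directions: right, down, right, down, down, right, right, right

Solution:

┌───────┬───┐
│A ↓    │   │
│ ╷ ╶─┐ ├─┐ │
│ │↳ ↓│ │ │ │
│ └─┐ │ ╵ │ │
│   │↓│   │ │
├─╴ │ └───┘ │
│   │↳ → → B│
└───┴───────┘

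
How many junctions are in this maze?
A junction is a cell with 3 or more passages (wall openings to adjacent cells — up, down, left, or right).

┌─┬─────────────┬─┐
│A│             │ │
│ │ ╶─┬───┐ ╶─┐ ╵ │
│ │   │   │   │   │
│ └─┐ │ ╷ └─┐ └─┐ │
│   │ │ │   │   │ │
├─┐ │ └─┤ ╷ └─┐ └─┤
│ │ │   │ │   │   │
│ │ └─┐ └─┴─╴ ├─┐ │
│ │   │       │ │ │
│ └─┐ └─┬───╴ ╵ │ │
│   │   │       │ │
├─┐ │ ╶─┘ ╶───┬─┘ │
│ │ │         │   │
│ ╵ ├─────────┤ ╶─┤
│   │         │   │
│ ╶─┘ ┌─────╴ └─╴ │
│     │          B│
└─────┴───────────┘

Checking each cell for number of passages:

Junctions found (3+ passages):
  (0, 5): 3 passages
  (1, 8): 3 passages
  (2, 4): 3 passages
  (4, 6): 3 passages
  (5, 2): 3 passages
  (5, 6): 3 passages
  (6, 4): 3 passages
  (7, 0): 3 passages
  (8, 6): 3 passages
Total junctions: 9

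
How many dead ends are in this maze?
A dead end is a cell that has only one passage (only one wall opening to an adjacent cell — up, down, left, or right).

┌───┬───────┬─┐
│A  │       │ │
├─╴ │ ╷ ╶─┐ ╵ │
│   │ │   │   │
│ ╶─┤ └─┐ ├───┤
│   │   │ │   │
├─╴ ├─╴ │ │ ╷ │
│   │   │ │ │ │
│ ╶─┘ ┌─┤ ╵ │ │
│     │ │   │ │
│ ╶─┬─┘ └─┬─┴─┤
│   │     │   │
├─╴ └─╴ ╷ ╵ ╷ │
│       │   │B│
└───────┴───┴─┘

Checking each cell for number of passages:

Dead ends found at positions:
  (0, 0)
  (0, 6)
  (4, 3)
  (4, 6)
  (5, 2)
  (6, 0)
  (6, 6)
Total dead ends: 7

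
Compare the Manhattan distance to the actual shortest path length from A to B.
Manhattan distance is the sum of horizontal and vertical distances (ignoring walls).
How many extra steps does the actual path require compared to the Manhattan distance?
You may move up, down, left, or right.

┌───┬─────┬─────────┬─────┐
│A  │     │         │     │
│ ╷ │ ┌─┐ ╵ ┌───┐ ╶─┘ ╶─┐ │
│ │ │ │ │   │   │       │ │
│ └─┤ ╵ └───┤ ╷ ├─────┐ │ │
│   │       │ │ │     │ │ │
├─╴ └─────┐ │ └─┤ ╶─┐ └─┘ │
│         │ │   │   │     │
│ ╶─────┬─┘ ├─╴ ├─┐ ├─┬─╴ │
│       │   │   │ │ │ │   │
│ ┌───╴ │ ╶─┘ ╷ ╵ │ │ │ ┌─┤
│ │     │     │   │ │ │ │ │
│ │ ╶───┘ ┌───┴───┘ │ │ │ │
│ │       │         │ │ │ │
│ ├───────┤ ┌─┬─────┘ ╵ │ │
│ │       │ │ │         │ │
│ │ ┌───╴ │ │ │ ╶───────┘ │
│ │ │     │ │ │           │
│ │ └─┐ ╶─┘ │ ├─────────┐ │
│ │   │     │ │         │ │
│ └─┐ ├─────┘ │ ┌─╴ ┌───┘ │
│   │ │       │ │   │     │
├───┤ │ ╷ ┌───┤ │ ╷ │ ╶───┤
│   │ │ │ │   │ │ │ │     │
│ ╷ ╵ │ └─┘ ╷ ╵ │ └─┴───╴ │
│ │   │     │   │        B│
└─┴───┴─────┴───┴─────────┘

Manhattan distance: |12 - 0| + |12 - 0| = 24
Actual path length: 66
Extra steps: 66 - 24 = 42

Solution:

┌───┬─────┬─────────┬─────┐
│A  │↱ → ↓│↱ → → ↓  │↱ → ↓│
│ ╷ │ ┌─┐ ╵ ┌───┐ ╶─┘ ╶─┐ │
│↓│ │↑│ │↳ ↑│   │↳ → ↑  │↓│
│ └─┤ ╵ └───┤ ╷ ├─────┐ │ │
│↳ ↓│↑ ← ← ↰│ │ │     │ │↓│
├─╴ └─────┐ │ └─┤ ╶─┐ └─┘ │
│↓ ↲      │↑│   │   │    ↓│
│ ╶─────┬─┘ ├─╴ ├─┐ ├─┬─╴ │
│↳ → → ↓│↱ ↑│   │ │ │ │↓ ↲│
│ ┌───╴ │ ╶─┘ ╷ ╵ │ │ │ ┌─┤
│ │↓ ← ↲│↑    │   │ │ │↓│ │
│ │ ╶───┘ ┌───┴───┘ │ │ │ │
│ │↳ → → ↑│         │ │↓│ │
│ ├───────┤ ┌─┬─────┘ ╵ │ │
│ │       │ │ │↓ ← ← ← ↲│ │
│ │ ┌───╴ │ │ │ ╶───────┘ │
│ │ │     │ │ │↳ → → → → ↓│
│ │ └─┐ ╶─┘ │ ├─────────┐ │
│ │   │     │ │         │↓│
│ └─┐ ├─────┘ │ ┌─╴ ┌───┘ │
│   │ │       │ │   │↓ ← ↲│
├───┤ │ ╷ ┌───┤ │ ╷ │ ╶───┤
│   │ │ │ │   │ │ │ │↳ → ↓│
│ ╷ ╵ │ └─┘ ╷ ╵ │ └─┴───╴ │
│ │   │     │   │        B│
└─┴───┴─────┴───┴─────────┘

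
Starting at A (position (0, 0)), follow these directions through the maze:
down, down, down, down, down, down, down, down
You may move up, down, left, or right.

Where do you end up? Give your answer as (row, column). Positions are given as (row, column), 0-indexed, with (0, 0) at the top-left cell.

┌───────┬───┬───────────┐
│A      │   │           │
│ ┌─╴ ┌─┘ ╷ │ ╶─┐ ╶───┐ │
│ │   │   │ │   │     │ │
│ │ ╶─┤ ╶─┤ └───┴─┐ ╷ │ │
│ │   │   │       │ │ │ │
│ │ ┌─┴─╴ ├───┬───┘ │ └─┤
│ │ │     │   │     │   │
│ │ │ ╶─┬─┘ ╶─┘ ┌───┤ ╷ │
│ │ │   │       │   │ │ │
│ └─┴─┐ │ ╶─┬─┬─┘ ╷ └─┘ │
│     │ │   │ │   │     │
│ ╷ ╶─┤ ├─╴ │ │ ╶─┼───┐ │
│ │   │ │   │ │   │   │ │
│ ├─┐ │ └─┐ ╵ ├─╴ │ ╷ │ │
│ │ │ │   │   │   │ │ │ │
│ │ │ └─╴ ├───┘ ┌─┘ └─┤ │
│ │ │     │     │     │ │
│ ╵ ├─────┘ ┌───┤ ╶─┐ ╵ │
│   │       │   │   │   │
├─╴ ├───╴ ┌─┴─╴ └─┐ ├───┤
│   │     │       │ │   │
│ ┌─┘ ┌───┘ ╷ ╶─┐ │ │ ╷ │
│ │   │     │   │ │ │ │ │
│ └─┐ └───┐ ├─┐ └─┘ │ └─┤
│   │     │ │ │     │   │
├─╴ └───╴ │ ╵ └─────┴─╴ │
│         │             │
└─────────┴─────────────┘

Following directions step by step:
Start: (0, 0)
  down: (0, 0) → (1, 0)
  down: (1, 0) → (2, 0)
  down: (2, 0) → (3, 0)
  down: (3, 0) → (4, 0)
  down: (4, 0) → (5, 0)
  down: (5, 0) → (6, 0)
  down: (6, 0) → (7, 0)
  down: (7, 0) → (8, 0)
Final position: (8, 0)

Path taken:

┌───────┬───┬───────────┐
│A      │   │           │
│ ┌─╴ ┌─┘ ╷ │ ╶─┐ ╶───┐ │
│↓│   │   │ │   │     │ │
│ │ ╶─┤ ╶─┤ └───┴─┐ ╷ │ │
│↓│   │   │       │ │ │ │
│ │ ┌─┴─╴ ├───┬───┘ │ └─┤
│↓│ │     │   │     │   │
│ │ │ ╶─┬─┘ ╶─┘ ┌───┤ ╷ │
│↓│ │   │       │   │ │ │
│ └─┴─┐ │ ╶─┬─┬─┘ ╷ └─┘ │
│↓    │ │   │ │   │     │
│ ╷ ╶─┤ ├─╴ │ │ ╶─┼───┐ │
│↓│   │ │   │ │   │   │ │
│ ├─┐ │ └─┐ ╵ ├─╴ │ ╷ │ │
│↓│ │ │   │   │   │ │ │ │
│ │ │ └─╴ ├───┘ ┌─┘ └─┤ │
│B│ │     │     │     │ │
│ ╵ ├─────┘ ┌───┤ ╶─┐ ╵ │
│   │       │   │   │   │
├─╴ ├───╴ ┌─┴─╴ └─┐ ├───┤
│   │     │       │ │   │
│ ┌─┘ ┌───┘ ╷ ╶─┐ │ │ ╷ │
│ │   │     │   │ │ │ │ │
│ └─┐ └───┐ ├─┐ └─┘ │ └─┤
│   │     │ │ │     │   │
├─╴ └───╴ │ ╵ └─────┴─╴ │
│         │             │
└─────────┴─────────────┘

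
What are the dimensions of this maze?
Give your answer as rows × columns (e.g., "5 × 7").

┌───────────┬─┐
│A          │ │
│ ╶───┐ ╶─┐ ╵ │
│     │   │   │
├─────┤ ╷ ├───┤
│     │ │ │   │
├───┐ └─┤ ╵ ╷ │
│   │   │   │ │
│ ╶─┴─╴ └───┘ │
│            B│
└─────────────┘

Counting the maze dimensions:
Rows (vertical): 5
Columns (horizontal): 7
Dimensions: 5 × 7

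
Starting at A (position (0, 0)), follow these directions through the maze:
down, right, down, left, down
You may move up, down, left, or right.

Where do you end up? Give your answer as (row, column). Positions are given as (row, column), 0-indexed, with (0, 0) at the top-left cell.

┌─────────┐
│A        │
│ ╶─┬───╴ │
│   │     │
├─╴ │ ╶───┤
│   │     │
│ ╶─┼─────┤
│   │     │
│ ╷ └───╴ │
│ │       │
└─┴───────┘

Following directions step by step:
Start: (0, 0)
  down: (0, 0) → (1, 0)
  right: (1, 0) → (1, 1)
  down: (1, 1) → (2, 1)
  left: (2, 1) → (2, 0)
  down: (2, 0) → (3, 0)
Final position: (3, 0)

Path taken:

┌─────────┐
│A        │
│ ╶─┬───╴ │
│↳ ↓│     │
├─╴ │ ╶───┤
│↓ ↲│     │
│ ╶─┼─────┤
│B  │     │
│ ╷ └───╴ │
│ │       │
└─┴───────┘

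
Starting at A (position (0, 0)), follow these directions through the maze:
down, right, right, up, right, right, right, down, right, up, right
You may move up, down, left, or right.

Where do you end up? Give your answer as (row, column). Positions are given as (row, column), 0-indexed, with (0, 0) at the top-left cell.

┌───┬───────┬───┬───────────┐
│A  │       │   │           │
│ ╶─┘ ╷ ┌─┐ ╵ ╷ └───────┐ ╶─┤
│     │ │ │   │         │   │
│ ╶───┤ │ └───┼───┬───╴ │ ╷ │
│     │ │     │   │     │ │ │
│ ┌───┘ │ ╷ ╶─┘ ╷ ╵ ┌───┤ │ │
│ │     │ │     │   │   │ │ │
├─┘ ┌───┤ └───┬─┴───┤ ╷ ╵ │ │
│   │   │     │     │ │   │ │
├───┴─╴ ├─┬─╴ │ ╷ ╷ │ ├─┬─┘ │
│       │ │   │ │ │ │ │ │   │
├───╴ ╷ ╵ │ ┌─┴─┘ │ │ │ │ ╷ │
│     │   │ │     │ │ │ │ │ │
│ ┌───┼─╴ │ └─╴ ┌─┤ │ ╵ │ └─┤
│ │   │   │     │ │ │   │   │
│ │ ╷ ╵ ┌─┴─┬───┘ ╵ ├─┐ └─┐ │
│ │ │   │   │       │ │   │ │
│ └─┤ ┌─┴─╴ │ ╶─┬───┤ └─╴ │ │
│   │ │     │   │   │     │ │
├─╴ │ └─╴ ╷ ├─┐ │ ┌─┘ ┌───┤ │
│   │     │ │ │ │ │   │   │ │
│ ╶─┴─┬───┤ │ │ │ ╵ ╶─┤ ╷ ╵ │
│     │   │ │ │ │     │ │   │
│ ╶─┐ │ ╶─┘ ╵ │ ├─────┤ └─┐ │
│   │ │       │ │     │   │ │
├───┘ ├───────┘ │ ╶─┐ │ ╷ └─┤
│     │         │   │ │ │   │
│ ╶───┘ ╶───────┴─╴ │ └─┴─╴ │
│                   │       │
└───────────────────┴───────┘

Following directions step by step:
Start: (0, 0)
  down: (0, 0) → (1, 0)
  right: (1, 0) → (1, 1)
  right: (1, 1) → (1, 2)
  up: (1, 2) → (0, 2)
  right: (0, 2) → (0, 3)
  right: (0, 3) → (0, 4)
  right: (0, 4) → (0, 5)
  down: (0, 5) → (1, 5)
  right: (1, 5) → (1, 6)
  up: (1, 6) → (0, 6)
  right: (0, 6) → (0, 7)
Final position: (0, 7)

Path taken:

┌───┬───────┬───┬───────────┐
│A  │↱ → → ↓│↱ B│           │
│ ╶─┘ ╷ ┌─┐ ╵ ╷ └───────┐ ╶─┤
│↳ → ↑│ │ │↳ ↑│         │   │
│ ╶───┤ │ └───┼───┬───╴ │ ╷ │
│     │ │     │   │     │ │ │
│ ┌───┘ │ ╷ ╶─┘ ╷ ╵ ┌───┤ │ │
│ │     │ │     │   │   │ │ │
├─┘ ┌───┤ └───┬─┴───┤ ╷ ╵ │ │
│   │   │     │     │ │   │ │
├───┴─╴ ├─┬─╴ │ ╷ ╷ │ ├─┬─┘ │
│       │ │   │ │ │ │ │ │   │
├───╴ ╷ ╵ │ ┌─┴─┘ │ │ │ │ ╷ │
│     │   │ │     │ │ │ │ │ │
│ ┌───┼─╴ │ └─╴ ┌─┤ │ ╵ │ └─┤
│ │   │   │     │ │ │   │   │
│ │ ╷ ╵ ┌─┴─┬───┘ ╵ ├─┐ └─┐ │
│ │ │   │   │       │ │   │ │
│ └─┤ ┌─┴─╴ │ ╶─┬───┤ └─╴ │ │
│   │ │     │   │   │     │ │
├─╴ │ └─╴ ╷ ├─┐ │ ┌─┘ ┌───┤ │
│   │     │ │ │ │ │   │   │ │
│ ╶─┴─┬───┤ │ │ │ ╵ ╶─┤ ╷ ╵ │
│     │   │ │ │ │     │ │   │
│ ╶─┐ │ ╶─┘ ╵ │ ├─────┤ └─┐ │
│   │ │       │ │     │   │ │
├───┘ ├───────┘ │ ╶─┐ │ ╷ └─┤
│     │         │   │ │ │   │
│ ╶───┘ ╶───────┴─╴ │ └─┴─╴ │
│                   │       │
└───────────────────┴───────┘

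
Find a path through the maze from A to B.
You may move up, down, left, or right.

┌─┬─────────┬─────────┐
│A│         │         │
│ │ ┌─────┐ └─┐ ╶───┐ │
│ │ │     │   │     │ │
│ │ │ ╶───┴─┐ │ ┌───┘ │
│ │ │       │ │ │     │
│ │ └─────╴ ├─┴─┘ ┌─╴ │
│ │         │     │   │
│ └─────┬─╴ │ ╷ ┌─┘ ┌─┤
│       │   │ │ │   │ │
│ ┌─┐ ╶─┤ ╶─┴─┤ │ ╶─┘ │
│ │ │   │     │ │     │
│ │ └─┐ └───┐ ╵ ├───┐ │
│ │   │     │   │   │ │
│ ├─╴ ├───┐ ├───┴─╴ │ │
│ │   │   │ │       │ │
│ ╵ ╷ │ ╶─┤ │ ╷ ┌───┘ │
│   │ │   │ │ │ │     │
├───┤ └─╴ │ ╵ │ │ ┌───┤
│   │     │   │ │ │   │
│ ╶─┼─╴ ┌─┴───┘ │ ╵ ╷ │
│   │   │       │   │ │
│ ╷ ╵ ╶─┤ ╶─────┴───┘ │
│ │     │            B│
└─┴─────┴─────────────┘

Finding the shortest path through the maze:
Path length: 31 steps
Directions: down → down → down → down → right → right → down → right → down → right → right → down → down → down → right → up → up → right → down → down → down → left → left → left → down → right → right → right → right → right → right

Solution:

┌─┬─────────┬─────────┐
│A│         │         │
│ │ ┌─────┐ └─┐ ╶───┐ │
│↓│ │     │   │     │ │
│ │ │ ╶───┴─┐ │ ┌───┘ │
│↓│ │       │ │ │     │
│ │ └─────╴ ├─┴─┘ ┌─╴ │
│↓│         │     │   │
│ └─────┬─╴ │ ╷ ┌─┘ ┌─┤
│↳ → ↓  │   │ │ │   │ │
│ ┌─┐ ╶─┤ ╶─┴─┤ │ ╶─┘ │
│ │ │↳ ↓│     │ │     │
│ │ └─┐ └───┐ ╵ ├───┐ │
│ │   │↳ → ↓│   │   │ │
│ ├─╴ ├───┐ ├───┴─╴ │ │
│ │   │   │↓│↱ ↓    │ │
│ ╵ ╷ │ ╶─┤ │ ╷ ┌───┘ │
│   │ │   │↓│↑│↓│     │
├───┤ └─╴ │ ╵ │ │ ┌───┤
│   │     │↳ ↑│↓│ │   │
│ ╶─┼─╴ ┌─┴───┘ │ ╵ ╷ │
│   │   │↓ ← ← ↲│   │ │
│ ╷ ╵ ╶─┤ ╶─────┴───┘ │
│ │     │↳ → → → → → B│
└─┴─────┴─────────────┘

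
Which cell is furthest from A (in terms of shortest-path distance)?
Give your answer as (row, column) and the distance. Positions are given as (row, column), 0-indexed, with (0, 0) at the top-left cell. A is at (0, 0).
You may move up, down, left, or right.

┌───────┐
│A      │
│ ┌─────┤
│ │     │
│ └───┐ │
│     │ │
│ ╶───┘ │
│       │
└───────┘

Computing BFS distances from A to all cells:
Furthest cell: (1, 1)
Distance: 10 steps

Path from A to the furthest cell:

┌───────┐
│A      │
│ ┌─────┤
│↓│B ← ↰│
│ └───┐ │
│↓    │↑│
│ ╶───┘ │
│↳ → → ↑│
└───────┘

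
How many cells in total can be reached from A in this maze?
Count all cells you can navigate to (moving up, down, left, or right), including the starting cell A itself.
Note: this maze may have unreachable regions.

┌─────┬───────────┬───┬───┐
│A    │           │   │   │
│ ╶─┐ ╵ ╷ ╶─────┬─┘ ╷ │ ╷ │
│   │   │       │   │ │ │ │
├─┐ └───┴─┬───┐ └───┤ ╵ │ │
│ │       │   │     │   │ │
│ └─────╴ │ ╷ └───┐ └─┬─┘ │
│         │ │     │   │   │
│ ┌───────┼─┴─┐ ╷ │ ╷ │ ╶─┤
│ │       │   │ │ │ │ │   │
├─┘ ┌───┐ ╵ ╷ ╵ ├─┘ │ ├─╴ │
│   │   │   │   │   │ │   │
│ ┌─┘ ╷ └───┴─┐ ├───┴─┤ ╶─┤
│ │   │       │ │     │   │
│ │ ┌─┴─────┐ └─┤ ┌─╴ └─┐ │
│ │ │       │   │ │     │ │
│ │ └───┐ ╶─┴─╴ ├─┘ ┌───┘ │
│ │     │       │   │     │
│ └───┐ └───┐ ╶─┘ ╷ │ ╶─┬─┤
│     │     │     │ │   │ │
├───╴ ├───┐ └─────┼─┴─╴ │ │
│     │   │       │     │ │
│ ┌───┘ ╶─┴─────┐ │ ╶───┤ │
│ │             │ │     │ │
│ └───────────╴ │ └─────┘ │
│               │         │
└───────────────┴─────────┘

Using BFS/flood-fill to find all reachable cells from A:
Maze size: 13 × 13 = 169 total cells
131 cell(s) are walled off and cannot be reached from A.
Reachable cells: 38

Reachable region (· marks reachable cells):

┌─────┬───────────┬───┬───┐
│A · ·│· · · · · ·│   │   │
│ ╶─┐ ╵ ╷ ╶─────┬─┘ ╷ │ ╷ │
│· ·│· ·│· · · ·│   │ │ │ │
├─┐ └───┴─┬───┐ └───┤ ╵ │ │
│·│· · · ·│   │· · ·│   │ │
│ └─────╴ │ ╷ └───┐ └─┬─┘ │
│· · · · ·│ │     │· ·│   │
│ ┌───────┼─┴─┐ ╷ │ ╷ │ ╶─┤
│·│       │   │ │ │·│·│   │
├─┘ ┌───┐ ╵ ╷ ╵ ├─┘ │ ├─╴ │
│   │   │   │   │· ·│·│   │
│ ┌─┘ ╷ └───┴─┐ ├───┴─┤ ╶─┤
│ │   │       │ │     │   │
│ │ ┌─┴─────┐ └─┤ ┌─╴ └─┐ │
│ │ │       │   │ │     │ │
│ │ └───┐ ╶─┴─╴ ├─┘ ┌───┘ │
│ │     │       │   │     │
│ └───┐ └───┐ ╶─┘ ╷ │ ╶─┬─┤
│     │     │     │ │   │ │
├───╴ ├───┐ └─────┼─┴─╴ │ │
│     │   │       │     │ │
│ ┌───┘ ╶─┴─────┐ │ ╶───┤ │
│ │             │ │     │ │
│ └───────────╴ │ └─────┘ │
│               │         │
└───────────────┴─────────┘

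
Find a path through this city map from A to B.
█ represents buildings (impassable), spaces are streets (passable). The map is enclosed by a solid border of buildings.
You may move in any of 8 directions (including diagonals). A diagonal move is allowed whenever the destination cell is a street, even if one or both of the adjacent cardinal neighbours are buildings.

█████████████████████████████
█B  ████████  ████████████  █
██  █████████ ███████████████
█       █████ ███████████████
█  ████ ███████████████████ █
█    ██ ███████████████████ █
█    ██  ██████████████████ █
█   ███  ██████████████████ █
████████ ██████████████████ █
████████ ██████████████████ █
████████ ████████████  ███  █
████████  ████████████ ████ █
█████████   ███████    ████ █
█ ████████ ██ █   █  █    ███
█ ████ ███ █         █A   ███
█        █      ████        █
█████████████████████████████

Finding the shortest path from A to B:
Movement: 8-directional
Path length: 28 steps
Directions: down-left → left → up-left → left → left → left → left → left → left → left → down-left → up-left → up → up → up-left → up-left → up → up → up → up → up-left → up → up-left → left → left → left → up-left → up-left

Solution:

█████████████████████████████
█B  ████████  ████████████  █
██↖ █████████ ███████████████
█  ↖←←← █████ ███████████████
█  ████↖███████████████████ █
█    ██↑███████████████████ █
█    ██ ↖██████████████████ █
█   ███ ↑██████████████████ █
████████↑██████████████████ █
████████↑██████████████████ █
████████↑████████████  ███  █
████████ ↖████████████ ████ █
█████████ ↖ ███████    ████ █
█ ████████↑██ █   █  █    ███
█ ████ ███↑█↙←←←←←←← █A   ███
█        █ ↖    ████↖←      █
█████████████████████████████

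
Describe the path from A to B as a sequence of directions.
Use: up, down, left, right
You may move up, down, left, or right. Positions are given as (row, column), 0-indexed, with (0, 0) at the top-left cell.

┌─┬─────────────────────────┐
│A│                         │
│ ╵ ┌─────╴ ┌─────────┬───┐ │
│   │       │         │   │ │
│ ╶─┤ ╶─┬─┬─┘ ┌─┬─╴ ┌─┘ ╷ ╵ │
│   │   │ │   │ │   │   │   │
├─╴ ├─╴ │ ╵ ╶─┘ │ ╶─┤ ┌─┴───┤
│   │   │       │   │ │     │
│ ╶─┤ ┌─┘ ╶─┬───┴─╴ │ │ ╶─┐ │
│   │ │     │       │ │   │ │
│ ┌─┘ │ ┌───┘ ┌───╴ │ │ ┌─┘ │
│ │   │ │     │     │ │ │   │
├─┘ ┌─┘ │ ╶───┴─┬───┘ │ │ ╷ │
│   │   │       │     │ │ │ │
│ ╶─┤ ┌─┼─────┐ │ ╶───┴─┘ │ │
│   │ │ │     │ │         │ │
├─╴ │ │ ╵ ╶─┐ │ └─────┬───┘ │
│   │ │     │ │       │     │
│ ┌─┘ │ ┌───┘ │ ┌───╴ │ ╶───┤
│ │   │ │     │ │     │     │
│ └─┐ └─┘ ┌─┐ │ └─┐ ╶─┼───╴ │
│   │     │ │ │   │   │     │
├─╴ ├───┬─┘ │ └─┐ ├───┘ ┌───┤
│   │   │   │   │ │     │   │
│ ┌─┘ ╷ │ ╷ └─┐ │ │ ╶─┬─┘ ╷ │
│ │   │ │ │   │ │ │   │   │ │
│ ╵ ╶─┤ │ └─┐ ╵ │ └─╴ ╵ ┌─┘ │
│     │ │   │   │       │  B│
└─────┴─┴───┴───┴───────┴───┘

Finding the path and converting it to directions:
Path through cells: (0,0) → (1,0) → (1,1) → (0,1) → (0,2) → (0,3) → (0,4) → (0,5) → (0,6) → (0,7) → (0,8) → (0,9) → (0,10) → (0,11) → (0,12) → (0,13) → (1,13) → (2,13) → (2,12) → (1,12) → (1,11) → (2,11) → (2,10) → (3,10) → (4,10) → (5,10) → (6,10) → (6,9) → (6,8) → (7,8) → (7,9) → (7,10) → (7,11) → (7,12) → (6,12) → (5,12) → (5,13) → (6,13) → (7,13) → (8,13) → (8,12) → (8,11) → (9,11) → (9,12) → (9,13) → (10,13) → (10,12) → (10,11) → (11,11) → (11,10) → (11,9) → (12,9) → (12,10) → (13,10) → (13,11) → (12,11) → (12,12) → (11,12) → (11,13) → (12,13) → (13,13)
Directions: down, right, up, right, right, right, right, right, right, right, right, right, right, right, right, down, down, left, up, left, down, left, down, down, down, down, left, left, down, right, right, right, right, up, up, right, down, down, down, left, left, down, right, right, down, left, left, down, left, left, down, right, down, right, up, right, up, right, down, down

Solution:

┌─┬─────────────────────────┐
│A│↱ → → → → → → → → → → → ↓│
│ ╵ ┌─────╴ ┌─────────┬───┐ │
│↳ ↑│       │         │↓ ↰│↓│
│ ╶─┤ ╶─┬─┬─┘ ┌─┬─╴ ┌─┘ ╷ ╵ │
│   │   │ │   │ │   │↓ ↲│↑ ↲│
├─╴ ├─╴ │ ╵ ╶─┘ │ ╶─┤ ┌─┴───┤
│   │   │       │   │↓│     │
│ ╶─┤ ┌─┘ ╶─┬───┴─╴ │ │ ╶─┐ │
│   │ │     │       │↓│   │ │
│ ┌─┘ │ ┌───┘ ┌───╴ │ │ ┌─┘ │
│ │   │ │     │     │↓│ │↱ ↓│
├─┘ ┌─┘ │ ╶───┴─┬───┘ │ │ ╷ │
│   │   │       │↓ ← ↲│ │↑│↓│
│ ╶─┤ ┌─┼─────┐ │ ╶───┴─┘ │ │
│   │ │ │     │ │↳ → → → ↑│↓│
├─╴ │ │ ╵ ╶─┐ │ └─────┬───┘ │
│   │ │     │ │       │↓ ← ↲│
│ ┌─┘ │ ┌───┘ │ ┌───╴ │ ╶───┤
│ │   │ │     │ │     │↳ → ↓│
│ └─┐ └─┘ ┌─┐ │ └─┐ ╶─┼───╴ │
│   │     │ │ │   │   │↓ ← ↲│
├─╴ ├───┬─┘ │ └─┐ ├───┘ ┌───┤
│   │   │   │   │ │↓ ← ↲│↱ ↓│
│ ┌─┘ ╷ │ ╷ └─┐ │ │ ╶─┬─┘ ╷ │
│ │   │ │ │   │ │ │↳ ↓│↱ ↑│↓│
│ ╵ ╶─┤ │ └─┐ ╵ │ └─╴ ╵ ┌─┘ │
│     │ │   │   │    ↳ ↑│  B│
└─────┴─┴───┴───┴───────┴───┘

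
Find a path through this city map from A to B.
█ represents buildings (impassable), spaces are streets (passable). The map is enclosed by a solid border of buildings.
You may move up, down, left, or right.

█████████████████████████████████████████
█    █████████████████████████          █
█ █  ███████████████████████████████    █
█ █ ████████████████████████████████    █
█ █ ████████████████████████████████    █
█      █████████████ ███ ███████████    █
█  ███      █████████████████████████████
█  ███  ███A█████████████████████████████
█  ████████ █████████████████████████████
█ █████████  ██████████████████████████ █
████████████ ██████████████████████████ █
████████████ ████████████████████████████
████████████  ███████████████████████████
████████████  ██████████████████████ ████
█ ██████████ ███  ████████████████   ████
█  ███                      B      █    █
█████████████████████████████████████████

Finding the shortest path from A to B:
Movement: cardinal only
Path length: 25 steps
Directions: down → down → right → down → down → down → down → down → down → right → right → right → right → right → right → right → right → right → right → right → right → right → right → right → right

Solution:

█████████████████████████████████████████
█    █████████████████████████          █
█ █  ███████████████████████████████    █
█ █ ████████████████████████████████    █
█ █ ████████████████████████████████    █
█      █████████████ ███ ███████████    █
█  ███      █████████████████████████████
█  ███  ███A█████████████████████████████
█  ████████↓█████████████████████████████
█ █████████↳↓██████████████████████████ █
████████████↓██████████████████████████ █
████████████↓████████████████████████████
████████████↓ ███████████████████████████
████████████↓ ██████████████████████ ████
█ ██████████↓███  ████████████████   ████
█  ███      ↳→→→→→→→→→→→→→→→B      █    █
█████████████████████████████████████████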